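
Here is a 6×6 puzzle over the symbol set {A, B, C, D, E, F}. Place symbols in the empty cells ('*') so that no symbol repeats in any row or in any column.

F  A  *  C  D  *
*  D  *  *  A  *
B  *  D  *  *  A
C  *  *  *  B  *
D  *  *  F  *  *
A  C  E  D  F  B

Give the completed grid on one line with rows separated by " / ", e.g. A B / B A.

F A B C D E / E D C B A F / B F D E C A / C E F A B D / D B A F E C / A C E D F B

Cell (r1,c3): row 1 has {A,C,D,F}; column 3 has {D,E} → B.
Cell (r1,c6): row 1 has {A,B,C,D,F}; column 6 has {A,B} → E.
Cell (r2,c1): row 2 has {A,D}; column 1 has {A,B,C,D,F} → E.
Cell (r2,c4): row 2 has {A,D,E}; column 4 has {C,D,F} → B.
Cell (r3,c4): row 3 has {A,B,D}; column 4 has {B,C,D,F} → E.
Cell (r3,c5): row 3 has {A,B,D,E}; column 5 has {A,B,D,F} → C.
Cell (r4,c4): row 4 has {B,C}; column 4 has {B,C,D,E,F} → A.
Cell (r5,c5): row 5 has {D,F}; column 5 has {A,B,C,D,F} → E.
Cell (r5,c6): row 5 has {D,E,F}; column 6 has {A,B,E} → C.
Cell (r2,c6): row 2 has {A,B,D,E}; column 6 has {A,B,C,E} → F.
Cell (r3,c2): row 3 has {A,B,C,D,E}; column 2 has {A,C,D} → F.
Cell (r4,c2): row 4 has {A,B,C}; column 2 has {A,C,D,F} → E.
Cell (r4,c3): row 4 has {A,B,C,E}; column 3 has {B,D,E} → F.
Cell (r4,c6): row 4 has {A,B,C,E,F}; column 6 has {A,B,C,E,F} → D.
Cell (r5,c2): row 5 has {C,D,E,F}; column 2 has {A,C,D,E,F} → B.
Cell (r5,c3): row 5 has {B,C,D,E,F}; column 3 has {B,D,E,F} → A.
Cell (r2,c3): row 2 has {A,B,D,E,F}; column 3 has {A,B,D,E,F} → C.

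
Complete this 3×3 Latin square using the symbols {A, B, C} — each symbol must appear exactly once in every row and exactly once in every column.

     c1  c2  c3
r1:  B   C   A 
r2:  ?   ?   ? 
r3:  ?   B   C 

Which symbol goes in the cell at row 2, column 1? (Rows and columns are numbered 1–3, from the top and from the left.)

(r2,c2): row 2 is empty so far; column 2 has {B,C}, so it must be A.
(r2,c3): row 2 has {A}; column 3 has {A,C}, so it must be B.
(r3,c1): row 3 has {B,C}; column 1 has {B}, so it must be A.
(r2,c1): row 2 has {A,B}; column 1 has {A,B}, so it must be C.

C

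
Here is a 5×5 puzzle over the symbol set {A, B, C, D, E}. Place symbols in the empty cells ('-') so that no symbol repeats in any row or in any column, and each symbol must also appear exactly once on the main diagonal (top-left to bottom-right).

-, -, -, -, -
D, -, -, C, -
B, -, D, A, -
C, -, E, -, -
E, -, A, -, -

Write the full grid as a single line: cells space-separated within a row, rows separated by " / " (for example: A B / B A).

Cell (r1,c1): row 1 is empty so far; column 1 has {B,C,D,E}; the diagonal has {D} → A.
Cell (r2,c3): row 2 has {C,D}; column 3 has {A,D,E} → B.
Cell (r4,c4): row 4 has {C,E}; column 4 has {A,C}; the diagonal has {A,D} → B.
Cell (r5,c4): row 5 has {A,E}; column 4 has {A,B,C} → D.
Cell (r5,c5): row 5 has {A,D,E}; column 5 is empty so far; the diagonal has {A,B,D} → C.
Cell (r1,c3): row 1 has {A}; column 3 has {A,B,D,E} → C.
Cell (r1,c4): row 1 has {A,C}; column 4 has {A,B,C,D} → E.
Cell (r2,c2): row 2 has {B,C,D}; column 2 is empty so far; the diagonal has {A,B,C,D} → E.
Cell (r2,c5): row 2 has {B,C,D,E}; column 5 has {C} → A.
Cell (r3,c2): row 3 has {A,B,D}; column 2 has {E} → C.
Cell (r3,c5): row 3 has {A,B,C,D}; column 5 has {A,C} → E.
Cell (r4,c5): row 4 has {B,C,E}; column 5 has {A,C,E} → D.
Cell (r5,c2): row 5 has {A,C,D,E}; column 2 has {C,E} → B.
Cell (r1,c2): row 1 has {A,C,E}; column 2 has {B,C,E} → D.
Cell (r1,c5): row 1 has {A,C,D,E}; column 5 has {A,C,D,E} → B.
Cell (r4,c2): row 4 has {B,C,D,E}; column 2 has {B,C,D,E} → A.

A D C E B / D E B C A / B C D A E / C A E B D / E B A D C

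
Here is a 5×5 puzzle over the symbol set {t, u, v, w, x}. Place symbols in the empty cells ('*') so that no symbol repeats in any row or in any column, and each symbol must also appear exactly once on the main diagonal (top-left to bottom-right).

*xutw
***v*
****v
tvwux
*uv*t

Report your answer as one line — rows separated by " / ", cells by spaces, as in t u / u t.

(r1,c1) = v
(r2,c2) = w
(r2,c5) = u
(r3,c2) = t
(r3,c3) = x
(r3,c4) = w
(r5,c4) = x
(r2,c1) = x
(r2,c3) = t
(r3,c1) = u
(r5,c1) = w

v x u t w / x w t v u / u t x w v / t v w u x / w u v x t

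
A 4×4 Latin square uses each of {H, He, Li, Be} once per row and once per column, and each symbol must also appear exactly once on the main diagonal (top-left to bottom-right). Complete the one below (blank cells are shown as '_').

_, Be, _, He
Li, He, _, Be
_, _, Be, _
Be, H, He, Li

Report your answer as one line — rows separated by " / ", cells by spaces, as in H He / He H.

H Be Li He / Li He H Be / He Li Be H / Be H He Li

(r1,c1) = H
(r1,c3) = Li
(r2,c3) = H
(r3,c1) = He
(r3,c2) = Li
(r3,c4) = H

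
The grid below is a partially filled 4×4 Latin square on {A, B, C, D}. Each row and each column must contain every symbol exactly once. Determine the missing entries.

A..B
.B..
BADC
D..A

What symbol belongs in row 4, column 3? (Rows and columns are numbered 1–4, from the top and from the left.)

row 1 has {A,B}; column 3 has {D} — only C is left for (r1,c3).
row 2 has {B}; column 1 has {A,B,D} — only C is left for (r2,c1).
row 2 has {B,C}; column 3 has {C,D} — only A is left for (r2,c3).
row 2 has {A,B,C}; column 4 has {A,B,C} — only D is left for (r2,c4).
row 4 has {A,D}; column 2 has {A,B} — only C is left for (r4,c2).
row 4 has {A,C,D}; column 3 has {A,C,D} — only B is left for (r4,c3).

B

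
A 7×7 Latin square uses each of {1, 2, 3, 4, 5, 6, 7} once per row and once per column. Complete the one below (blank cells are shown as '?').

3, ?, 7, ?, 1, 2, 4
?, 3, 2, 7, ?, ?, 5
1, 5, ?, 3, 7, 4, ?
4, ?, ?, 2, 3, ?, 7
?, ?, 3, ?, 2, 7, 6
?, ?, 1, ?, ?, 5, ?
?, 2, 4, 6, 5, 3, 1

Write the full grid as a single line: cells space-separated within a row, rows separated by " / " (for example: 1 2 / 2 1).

At row 1, column 2: row 1 has {1,2,3,4,7}; column 2 has {2,3,5}; that leaves 6.
At row 1, column 4: row 1 has {1,2,3,4,6,7}; column 4 has {2,3,6,7}; that leaves 5.
At row 2, column 1: row 2 has {2,3,5,7}; column 1 has {1,3,4}; that leaves 6.
At row 2, column 5: row 2 has {2,3,5,6,7}; column 5 has {1,2,3,5,7}; that leaves 4.
At row 2, column 6: row 2 has {2,3,4,5,6,7}; column 6 has {2,3,4,5,7}; that leaves 1.
At row 3, column 3: row 3 has {1,3,4,5,7}; column 3 has {1,2,3,4,7}; that leaves 6.
At row 3, column 7: row 3 has {1,3,4,5,6,7}; column 7 has {1,4,5,6,7}; that leaves 2.
At row 4, column 2: row 4 has {2,3,4,7}; column 2 has {2,3,5,6}; that leaves 1.
At row 4, column 3: row 4 has {1,2,3,4,7}; column 3 has {1,2,3,4,6,7}; that leaves 5.
At row 4, column 6: row 4 has {1,2,3,4,5,7}; column 6 has {1,2,3,4,5,7}; that leaves 6.
At row 5, column 1: row 5 has {2,3,6,7}; column 1 has {1,3,4,6}; that leaves 5.
At row 5, column 2: row 5 has {2,3,5,6,7}; column 2 has {1,2,3,5,6}; that leaves 4.
At row 5, column 4: row 5 has {2,3,4,5,6,7}; column 4 has {2,3,5,6,7}; that leaves 1.
At row 6, column 2: row 6 has {1,5}; column 2 has {1,2,3,4,5,6}; that leaves 7.
At row 6, column 4: row 6 has {1,5,7}; column 4 has {1,2,3,5,6,7}; that leaves 4.
At row 6, column 5: row 6 has {1,4,5,7}; column 5 has {1,2,3,4,5,7}; that leaves 6.
At row 6, column 7: row 6 has {1,4,5,6,7}; column 7 has {1,2,4,5,6,7}; that leaves 3.
At row 7, column 1: row 7 has {1,2,3,4,5,6}; column 1 has {1,3,4,5,6}; that leaves 7.
At row 6, column 1: row 6 has {1,3,4,5,6,7}; column 1 has {1,3,4,5,6,7}; that leaves 2.

3 6 7 5 1 2 4 / 6 3 2 7 4 1 5 / 1 5 6 3 7 4 2 / 4 1 5 2 3 6 7 / 5 4 3 1 2 7 6 / 2 7 1 4 6 5 3 / 7 2 4 6 5 3 1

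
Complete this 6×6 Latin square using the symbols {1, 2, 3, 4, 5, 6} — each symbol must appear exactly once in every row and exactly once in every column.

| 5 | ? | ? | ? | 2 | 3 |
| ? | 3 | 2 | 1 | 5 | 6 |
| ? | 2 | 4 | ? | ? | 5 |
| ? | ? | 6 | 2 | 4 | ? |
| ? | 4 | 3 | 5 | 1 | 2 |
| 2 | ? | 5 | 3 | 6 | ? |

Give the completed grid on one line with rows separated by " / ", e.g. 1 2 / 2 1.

5 6 1 4 2 3 / 4 3 2 1 5 6 / 1 2 4 6 3 5 / 3 5 6 2 4 1 / 6 4 3 5 1 2 / 2 1 5 3 6 4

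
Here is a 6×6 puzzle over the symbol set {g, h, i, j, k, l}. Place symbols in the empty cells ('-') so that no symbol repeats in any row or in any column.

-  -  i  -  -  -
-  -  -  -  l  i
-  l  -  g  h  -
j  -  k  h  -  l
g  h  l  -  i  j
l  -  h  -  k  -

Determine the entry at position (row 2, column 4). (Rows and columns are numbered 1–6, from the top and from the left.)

(r3,c3) = j
(r3,c6) = k
(r4,c5) = g
(r5,c4) = k
(r6,c6) = g
(r1,c5) = j
(r1,c6) = h
(r2,c3) = g
(r2,c4) = j

j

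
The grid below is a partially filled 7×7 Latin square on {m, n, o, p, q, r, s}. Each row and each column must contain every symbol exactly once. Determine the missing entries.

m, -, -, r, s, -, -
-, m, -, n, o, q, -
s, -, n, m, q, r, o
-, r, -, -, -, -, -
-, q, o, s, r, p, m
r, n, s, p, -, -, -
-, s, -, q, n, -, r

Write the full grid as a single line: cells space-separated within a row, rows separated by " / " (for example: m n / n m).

m o q r s n p / p m r n o q s / s p n m q r o / q r m o p s n / n q o s r p m / r n s p m o q / o s p q n m r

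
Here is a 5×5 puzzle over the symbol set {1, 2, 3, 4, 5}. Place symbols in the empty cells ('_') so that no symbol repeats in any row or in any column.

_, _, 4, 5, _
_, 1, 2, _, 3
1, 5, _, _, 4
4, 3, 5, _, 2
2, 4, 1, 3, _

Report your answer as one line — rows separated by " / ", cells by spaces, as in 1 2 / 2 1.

(r1,c1): row 1 has {4,5}; column 1 has {1,2,4}, so it must be 3.
(r1,c2): row 1 has {3,4,5}; column 2 has {1,3,4,5}, so it must be 2.
(r1,c5): row 1 has {2,3,4,5}; column 5 has {2,3,4}, so it must be 1.
(r2,c1): row 2 has {1,2,3}; column 1 has {1,2,3,4}, so it must be 5.
(r2,c4): row 2 has {1,2,3,5}; column 4 has {3,5}, so it must be 4.
(r3,c3): row 3 has {1,4,5}; column 3 has {1,2,4,5}, so it must be 3.
(r3,c4): row 3 has {1,3,4,5}; column 4 has {3,4,5}, so it must be 2.
(r4,c4): row 4 has {2,3,4,5}; column 4 has {2,3,4,5}, so it must be 1.
(r5,c5): row 5 has {1,2,3,4}; column 5 has {1,2,3,4}, so it must be 5.

3 2 4 5 1 / 5 1 2 4 3 / 1 5 3 2 4 / 4 3 5 1 2 / 2 4 1 3 5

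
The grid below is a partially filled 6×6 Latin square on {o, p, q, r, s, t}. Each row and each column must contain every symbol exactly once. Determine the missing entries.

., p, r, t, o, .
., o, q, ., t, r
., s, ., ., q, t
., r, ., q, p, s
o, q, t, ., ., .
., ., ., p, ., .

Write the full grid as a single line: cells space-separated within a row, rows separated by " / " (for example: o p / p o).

s p r t o q / p o q s t r / r s p o q t / t r o q p s / o q t r s p / q t s p r o

(r1,c6): row 1 has {o,p,r,t}; column 6 has {r,s,t}, so it must be q.
(r2,c4): row 2 has {o,q,r,t}; column 4 has {p,q,t}, so it must be s.
(r4,c1): row 4 has {p,q,r,s}; column 1 has {o}, so it must be t.
(r4,c3): row 4 has {p,q,r,s,t}; column 3 has {q,r,t}, so it must be o.
(r5,c4): row 5 has {o,q,t}; column 4 has {p,q,s,t}, so it must be r.
(r5,c5): row 5 has {o,q,r,t}; column 5 has {o,p,q,t}, so it must be s.
(r5,c6): row 5 has {o,q,r,s,t}; column 6 has {q,r,s,t}, so it must be p.
(r6,c2): row 6 has {p}; column 2 has {o,p,q,r,s}, so it must be t.
(r6,c3): row 6 has {p,t}; column 3 has {o,q,r,t}, so it must be s.
(r6,c5): row 6 has {p,s,t}; column 5 has {o,p,q,s,t}, so it must be r.
(r6,c6): row 6 has {p,r,s,t}; column 6 has {p,q,r,s,t}, so it must be o.
(r1,c1): row 1 has {o,p,q,r,t}; column 1 has {o,t}, so it must be s.
(r2,c1): row 2 has {o,q,r,s,t}; column 1 has {o,s,t}, so it must be p.
(r3,c1): row 3 has {q,s,t}; column 1 has {o,p,s,t}, so it must be r.
(r3,c3): row 3 has {q,r,s,t}; column 3 has {o,q,r,s,t}, so it must be p.
(r3,c4): row 3 has {p,q,r,s,t}; column 4 has {p,q,r,s,t}, so it must be o.
(r6,c1): row 6 has {o,p,r,s,t}; column 1 has {o,p,r,s,t}, so it must be q.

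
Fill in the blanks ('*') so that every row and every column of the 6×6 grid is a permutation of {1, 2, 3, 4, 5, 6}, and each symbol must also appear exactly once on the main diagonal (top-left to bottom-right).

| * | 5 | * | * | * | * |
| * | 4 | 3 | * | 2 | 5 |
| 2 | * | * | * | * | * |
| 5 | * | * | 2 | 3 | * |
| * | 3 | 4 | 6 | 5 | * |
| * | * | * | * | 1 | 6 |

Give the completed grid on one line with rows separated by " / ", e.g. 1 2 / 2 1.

(r2,c4): row 2 has {2,3,4,5}; column 4 has {2,6}, so it must be 1.
(r3,c3): row 3 has {2}; column 3 has {3,4}; the diagonal has {2,4,5,6}, so it must be 1.
(r4,c3): row 4 has {2,3,5}; column 3 has {1,3,4}, so it must be 6.
(r5,c1): row 5 has {3,4,5,6}; column 1 has {2,5}, so it must be 1.
(r5,c6): row 5 has {1,3,4,5,6}; column 6 has {5,6}, so it must be 2.
(r6,c2): row 6 has {1,6}; column 2 has {3,4,5}, so it must be 2.
(r6,c3): row 6 has {1,2,6}; column 3 has {1,3,4,6}, so it must be 5.
(r1,c1): row 1 has {5}; column 1 has {1,2,5}; the diagonal has {1,2,4,5,6}, so it must be 3.
(r1,c3): row 1 has {3,5}; column 3 has {1,3,4,5,6}, so it must be 2.
(r1,c4): row 1 has {2,3,5}; column 4 has {1,2,6}, so it must be 4.
(r1,c5): row 1 has {2,3,4,5}; column 5 has {1,2,3,5}, so it must be 6.
(r1,c6): row 1 has {2,3,4,5,6}; column 6 has {2,5,6}, so it must be 1.
(r2,c1): row 2 has {1,2,3,4,5}; column 1 has {1,2,3,5}, so it must be 6.
(r3,c2): row 3 has {1,2}; column 2 has {2,3,4,5}, so it must be 6.
(r3,c5): row 3 has {1,2,6}; column 5 has {1,2,3,5,6}, so it must be 4.
(r3,c6): row 3 has {1,2,4,6}; column 6 has {1,2,5,6}, so it must be 3.
(r4,c2): row 4 has {2,3,5,6}; column 2 has {2,3,4,5,6}, so it must be 1.
(r4,c6): row 4 has {1,2,3,5,6}; column 6 has {1,2,3,5,6}, so it must be 4.
(r6,c1): row 6 has {1,2,5,6}; column 1 has {1,2,3,5,6}, so it must be 4.
(r6,c4): row 6 has {1,2,4,5,6}; column 4 has {1,2,4,6}, so it must be 3.
(r3,c4): row 3 has {1,2,3,4,6}; column 4 has {1,2,3,4,6}, so it must be 5.

3 5 2 4 6 1 / 6 4 3 1 2 5 / 2 6 1 5 4 3 / 5 1 6 2 3 4 / 1 3 4 6 5 2 / 4 2 5 3 1 6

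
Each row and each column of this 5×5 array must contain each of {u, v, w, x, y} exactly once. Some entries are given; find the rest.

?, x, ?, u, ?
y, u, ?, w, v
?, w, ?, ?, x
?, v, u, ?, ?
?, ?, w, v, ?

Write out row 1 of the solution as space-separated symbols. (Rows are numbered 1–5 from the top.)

(r2,c3): row 2 has {u,v,w,y}; column 3 has {u,w}, so it must be x.
(r3,c4): row 3 has {w,x}; column 4 has {u,v,w}, so it must be y.
(r4,c4): row 4 has {u,v}; column 4 has {u,v,w,y}, so it must be x.
(r5,c2): row 5 has {v,w}; column 2 has {u,v,w,x}, so it must be y.
(r5,c5): row 5 has {v,w,y}; column 5 has {v,x}, so it must be u.
(r3,c3): row 3 has {w,x,y}; column 3 has {u,w,x}, so it must be v.
(r4,c1): row 4 has {u,v,x}; column 1 has {y}, so it must be w.
(r4,c5): row 4 has {u,v,w,x}; column 5 has {u,v,x}, so it must be y.
(r5,c1): row 5 has {u,v,w,y}; column 1 has {w,y}, so it must be x.
(r1,c1): row 1 has {u,x}; column 1 has {w,x,y}, so it must be v.
(r1,c3): row 1 has {u,v,x}; column 3 has {u,v,w,x}, so it must be y.
(r1,c5): row 1 has {u,v,x,y}; column 5 has {u,v,x,y}, so it must be w.

v x y u w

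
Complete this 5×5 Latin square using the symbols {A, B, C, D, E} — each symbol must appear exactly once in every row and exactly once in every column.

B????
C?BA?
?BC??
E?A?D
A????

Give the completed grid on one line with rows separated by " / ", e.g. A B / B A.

B A E D C / C D B A E / D B C E A / E C A B D / A E D C B

(r2,c5) = E
(r3,c1) = D
(r3,c4) = E
(r3,c5) = A
(r4,c2) = C
(r4,c4) = B
(r1,c5) = C
(r2,c2) = D
(r5,c2) = E
(r5,c3) = D
(r5,c4) = C
(r5,c5) = B
(r1,c2) = A
(r1,c3) = E
(r1,c4) = D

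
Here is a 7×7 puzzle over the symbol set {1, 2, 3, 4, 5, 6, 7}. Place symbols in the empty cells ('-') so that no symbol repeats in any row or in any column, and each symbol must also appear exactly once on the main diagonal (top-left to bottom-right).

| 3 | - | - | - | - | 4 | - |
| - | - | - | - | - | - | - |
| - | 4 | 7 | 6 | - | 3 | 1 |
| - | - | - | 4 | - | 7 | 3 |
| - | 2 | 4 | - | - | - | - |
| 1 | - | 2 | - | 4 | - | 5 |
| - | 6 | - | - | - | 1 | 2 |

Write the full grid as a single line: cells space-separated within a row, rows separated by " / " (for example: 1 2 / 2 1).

3 7 1 2 5 4 6 / 7 5 6 1 3 2 4 / 5 4 7 6 2 3 1 / 2 1 5 4 6 7 3 / 6 2 4 3 1 5 7 / 1 3 2 7 4 6 5 / 4 6 3 5 7 1 2

At row 6, column 6: row 6 has {1,2,4,5}; column 6 has {1,3,4,7}; the diagonal has {2,3,4,7}; that leaves 6.
At row 5, column 6: row 5 has {2,4}; column 6 has {1,3,4,6,7}; that leaves 5.
At row 2, column 6: row 2 is empty so far; column 6 has {1,3,4,5,6,7}; that leaves 2.
At row 5, column 5: row 5 has {2,4,5}; column 5 has {4}; the diagonal has {2,3,4,6,7}; that leaves 1.
At row 2, column 2: row 2 has {2}; column 2 has {2,4,6}; the diagonal has {1,2,3,4,6,7}; that leaves 5.
At row 4, column 2: row 4 has {3,4,7}; column 2 has {2,4,5,6}; that leaves 1.
At row 1, column 2: row 1 has {3,4}; column 2 has {1,2,4,5,6}; that leaves 7.
At row 1, column 7: row 1 has {3,4,7}; column 7 has {1,2,3,5}; that leaves 6.
At row 5, column 7: row 5 has {1,2,4,5}; column 7 has {1,2,3,5,6}; that leaves 7.
At row 6, column 2: row 6 has {1,2,4,5,6}; column 2 has {1,2,4,5,6,7}; that leaves 3.
At row 6, column 4: row 6 has {1,2,3,4,5,6}; column 4 has {4,6}; that leaves 7.
At row 2, column 7: row 2 has {2,5}; column 7 has {1,2,3,5,6,7}; that leaves 4.
At row 5, column 1: row 5 has {1,2,4,5,7}; column 1 has {1,3}; that leaves 6.
At row 5, column 4: row 5 has {1,2,4,5,6,7}; column 4 has {4,6,7}; that leaves 3.
At row 7, column 4: row 7 has {1,2,6}; column 4 has {3,4,6,7}; that leaves 5.
At row 2, column 1: row 2 has {2,4,5}; column 1 has {1,3,6}; that leaves 7.
At row 2, column 4: row 2 has {2,4,5,7}; column 4 has {3,4,5,6,7}; that leaves 1.
At row 7, column 1: row 7 has {1,2,5,6}; column 1 has {1,3,6,7}; that leaves 4.
At row 7, column 3: row 7 has {1,2,4,5,6}; column 3 has {2,4,7}; that leaves 3.
At row 7, column 5: row 7 has {1,2,3,4,5,6}; column 5 has {1,4}; that leaves 7.
At row 1, column 4: row 1 has {3,4,6,7}; column 4 has {1,3,4,5,6,7}; that leaves 2.
At row 1, column 5: row 1 has {2,3,4,6,7}; column 5 has {1,4,7}; that leaves 5.
At row 2, column 3: row 2 has {1,2,4,5,7}; column 3 has {2,3,4,7}; that leaves 6.
At row 2, column 5: row 2 has {1,2,4,5,6,7}; column 5 has {1,4,5,7}; that leaves 3.
At row 3, column 5: row 3 has {1,3,4,6,7}; column 5 has {1,3,4,5,7}; that leaves 2.
At row 4, column 3: row 4 has {1,3,4,7}; column 3 has {2,3,4,6,7}; that leaves 5.
At row 4, column 5: row 4 has {1,3,4,5,7}; column 5 has {1,2,3,4,5,7}; that leaves 6.
At row 1, column 3: row 1 has {2,3,4,5,6,7}; column 3 has {2,3,4,5,6,7}; that leaves 1.
At row 3, column 1: row 3 has {1,2,3,4,6,7}; column 1 has {1,3,4,6,7}; that leaves 5.
At row 4, column 1: row 4 has {1,3,4,5,6,7}; column 1 has {1,3,4,5,6,7}; that leaves 2.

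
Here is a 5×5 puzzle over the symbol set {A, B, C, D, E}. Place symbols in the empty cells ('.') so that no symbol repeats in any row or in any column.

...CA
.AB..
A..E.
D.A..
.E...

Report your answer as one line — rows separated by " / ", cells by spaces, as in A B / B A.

B D E C A / E A B D C / A B C E D / D C A B E / C E D A B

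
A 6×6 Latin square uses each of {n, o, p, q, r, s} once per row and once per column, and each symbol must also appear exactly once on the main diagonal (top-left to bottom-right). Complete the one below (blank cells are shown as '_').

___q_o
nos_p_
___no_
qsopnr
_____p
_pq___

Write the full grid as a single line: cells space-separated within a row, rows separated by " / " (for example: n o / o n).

s n p q r o / n o s r p q / p q r n o s / q s o p n r / o r n s q p / r p q o s n

(r2,c4) = r
(r2,c6) = q
(r3,c3) = r
(r3,c6) = s
(r5,c3) = n
(r6,c6) = n
(r1,c1) = s
(r1,c3) = p
(r1,c5) = r
(r3,c1) = p
(r3,c2) = q
(r5,c2) = r
(r5,c5) = q
(r6,c5) = s
(r1,c2) = n
(r5,c1) = o
(r5,c4) = s
(r6,c1) = r
(r6,c4) = o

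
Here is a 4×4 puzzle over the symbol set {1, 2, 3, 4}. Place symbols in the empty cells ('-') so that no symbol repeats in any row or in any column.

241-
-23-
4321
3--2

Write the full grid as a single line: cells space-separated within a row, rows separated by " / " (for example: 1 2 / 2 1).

2 4 1 3 / 1 2 3 4 / 4 3 2 1 / 3 1 4 2

(r1,c4) = 3
(r2,c1) = 1
(r2,c4) = 4
(r4,c2) = 1
(r4,c3) = 4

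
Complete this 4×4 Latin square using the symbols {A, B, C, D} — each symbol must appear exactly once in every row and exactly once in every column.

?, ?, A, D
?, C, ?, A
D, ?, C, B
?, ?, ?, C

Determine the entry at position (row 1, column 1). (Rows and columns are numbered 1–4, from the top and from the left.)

At row 1, column 2: row 1 has {A,D}; column 2 has {C}; that leaves B.
At row 2, column 1: row 2 has {A,C}; column 1 has {D}; that leaves B.
At row 2, column 3: row 2 has {A,B,C}; column 3 has {A,C}; that leaves D.
At row 3, column 2: row 3 has {B,C,D}; column 2 has {B,C}; that leaves A.
At row 4, column 1: row 4 has {C}; column 1 has {B,D}; that leaves A.
At row 4, column 2: row 4 has {A,C}; column 2 has {A,B,C}; that leaves D.
At row 4, column 3: row 4 has {A,C,D}; column 3 has {A,C,D}; that leaves B.
At row 1, column 1: row 1 has {A,B,D}; column 1 has {A,B,D}; that leaves C.

C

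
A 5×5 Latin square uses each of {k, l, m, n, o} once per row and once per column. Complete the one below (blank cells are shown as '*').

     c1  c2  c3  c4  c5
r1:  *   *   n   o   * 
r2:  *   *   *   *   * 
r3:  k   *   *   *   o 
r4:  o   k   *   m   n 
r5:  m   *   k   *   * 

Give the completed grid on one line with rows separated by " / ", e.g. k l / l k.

l m n o k / n l o k m / k n m l o / o k l m n / m o k n l

row 1 has {n,o}; column 1 has {k,m,o} — only l is left for (r1,c1).
row 1 has {l,n,o}; column 2 has {k} — only m is left for (r1,c2).
row 1 has {l,m,n,o}; column 5 has {n,o} — only k is left for (r1,c5).
row 2 is empty so far; column 1 has {k,l,m,o} — only n is left for (r2,c1).
row 4 has {k,m,n,o}; column 3 has {k,n} — only l is left for (r4,c3).
row 5 has {k,m}; column 5 has {k,n,o} — only l is left for (r5,c5).
row 2 has {n}; column 5 has {k,l,n,o} — only m is left for (r2,c5).
row 3 has {k,o}; column 3 has {k,l,n} — only m is left for (r3,c3).
row 5 has {k,l,m}; column 4 has {m,o} — only n is left for (r5,c4).
row 2 has {m,n}; column 3 has {k,l,m,n} — only o is left for (r2,c3).
row 3 has {k,m,o}; column 4 has {m,n,o} — only l is left for (r3,c4).
row 5 has {k,l,m,n}; column 2 has {k,m} — only o is left for (r5,c2).
row 2 has {m,n,o}; column 2 has {k,m,o} — only l is left for (r2,c2).
row 2 has {l,m,n,o}; column 4 has {l,m,n,o} — only k is left for (r2,c4).
row 3 has {k,l,m,o}; column 2 has {k,l,m,o} — only n is left for (r3,c2).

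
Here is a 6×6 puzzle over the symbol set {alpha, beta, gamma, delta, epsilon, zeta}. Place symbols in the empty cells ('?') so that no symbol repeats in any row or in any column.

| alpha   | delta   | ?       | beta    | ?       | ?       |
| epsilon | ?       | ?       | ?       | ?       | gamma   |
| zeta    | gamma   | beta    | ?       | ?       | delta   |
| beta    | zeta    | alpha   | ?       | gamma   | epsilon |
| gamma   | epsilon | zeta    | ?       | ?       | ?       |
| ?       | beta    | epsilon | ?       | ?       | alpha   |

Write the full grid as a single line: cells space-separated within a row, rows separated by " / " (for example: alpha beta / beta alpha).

alpha delta gamma beta epsilon zeta / epsilon alpha delta zeta beta gamma / zeta gamma beta epsilon alpha delta / beta zeta alpha delta gamma epsilon / gamma epsilon zeta alpha delta beta / delta beta epsilon gamma zeta alpha

(r1,c3) = gamma
(r1,c6) = zeta
(r2,c2) = alpha
(r2,c3) = delta
(r2,c4) = zeta
(r2,c5) = beta
(r4,c4) = delta
(r5,c4) = alpha
(r5,c5) = delta
(r5,c6) = beta
(r6,c1) = delta
(r6,c4) = gamma
(r6,c5) = zeta
(r1,c5) = epsilon
(r3,c4) = epsilon
(r3,c5) = alpha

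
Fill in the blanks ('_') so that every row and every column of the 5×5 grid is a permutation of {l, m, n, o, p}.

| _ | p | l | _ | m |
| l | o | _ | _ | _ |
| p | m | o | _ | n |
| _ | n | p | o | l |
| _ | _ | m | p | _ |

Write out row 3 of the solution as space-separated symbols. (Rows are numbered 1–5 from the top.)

p m o l n

Cell (r1,c4): row 1 has {l,m,p}; column 4 has {o,p} → n.
Cell (r2,c3): row 2 has {l,o}; column 3 has {l,m,o,p} → n.
Cell (r2,c4): row 2 has {l,n,o}; column 4 has {n,o,p} → m.
Cell (r2,c5): row 2 has {l,m,n,o}; column 5 has {l,m,n} → p.
Cell (r3,c4): row 3 has {m,n,o,p}; column 4 has {m,n,o,p} → l.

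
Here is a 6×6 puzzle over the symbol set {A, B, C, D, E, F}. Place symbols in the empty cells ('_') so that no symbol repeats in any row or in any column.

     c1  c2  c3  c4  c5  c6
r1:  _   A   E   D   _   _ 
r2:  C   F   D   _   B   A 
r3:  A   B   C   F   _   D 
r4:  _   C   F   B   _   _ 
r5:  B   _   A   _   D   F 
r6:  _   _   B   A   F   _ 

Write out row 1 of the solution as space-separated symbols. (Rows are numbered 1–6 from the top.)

F A E D C B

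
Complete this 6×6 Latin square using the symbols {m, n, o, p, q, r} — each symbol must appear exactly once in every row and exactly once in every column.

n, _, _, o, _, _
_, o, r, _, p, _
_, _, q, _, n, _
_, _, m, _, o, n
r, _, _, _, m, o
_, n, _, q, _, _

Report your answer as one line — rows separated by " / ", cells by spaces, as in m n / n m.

n m p o q r / m o r n p q / o r q m n p / q p m r o n / r q n p m o / p n o q r m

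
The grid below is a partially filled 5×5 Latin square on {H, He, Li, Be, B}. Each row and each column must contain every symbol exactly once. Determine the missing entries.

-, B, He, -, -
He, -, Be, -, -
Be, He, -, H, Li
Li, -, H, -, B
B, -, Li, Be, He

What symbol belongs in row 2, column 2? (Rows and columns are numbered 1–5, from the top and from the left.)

At row 1, column 1: row 1 has {He,B}; column 1 has {He,Li,Be,B}; that leaves H.
At row 1, column 4: row 1 has {H,He,B}; column 4 has {H,Be}; that leaves Li.
At row 1, column 5: row 1 has {H,He,Li,B}; column 5 has {He,Li,B}; that leaves Be.
At row 2, column 4: row 2 has {He,Be}; column 4 has {H,Li,Be}; that leaves B.
At row 2, column 5: row 2 has {He,Be,B}; column 5 has {He,Li,Be,B}; that leaves H.
At row 3, column 3: row 3 has {H,He,Li,Be}; column 3 has {H,He,Li,Be}; that leaves B.
At row 4, column 2: row 4 has {H,Li,B}; column 2 has {He,B}; that leaves Be.
At row 4, column 4: row 4 has {H,Li,Be,B}; column 4 has {H,Li,Be,B}; that leaves He.
At row 5, column 2: row 5 has {He,Li,Be,B}; column 2 has {He,Be,B}; that leaves H.
At row 2, column 2: row 2 has {H,He,Be,B}; column 2 has {H,He,Be,B}; that leaves Li.

Li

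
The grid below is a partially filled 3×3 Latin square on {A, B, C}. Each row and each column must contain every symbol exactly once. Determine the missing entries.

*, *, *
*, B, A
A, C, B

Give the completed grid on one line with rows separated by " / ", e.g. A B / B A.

B A C / C B A / A C B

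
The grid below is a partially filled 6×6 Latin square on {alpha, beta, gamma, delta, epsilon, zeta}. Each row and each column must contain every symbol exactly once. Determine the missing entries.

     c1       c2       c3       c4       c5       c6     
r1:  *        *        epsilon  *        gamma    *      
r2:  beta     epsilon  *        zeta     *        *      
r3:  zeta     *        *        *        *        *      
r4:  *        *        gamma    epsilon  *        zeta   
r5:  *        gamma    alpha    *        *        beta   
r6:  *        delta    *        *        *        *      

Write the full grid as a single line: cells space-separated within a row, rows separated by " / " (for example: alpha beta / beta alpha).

delta zeta epsilon beta gamma alpha / beta epsilon delta zeta alpha gamma / zeta alpha beta gamma epsilon delta / alpha beta gamma epsilon delta zeta / epsilon gamma alpha delta zeta beta / gamma delta zeta alpha beta epsilon

(r2,c3) = delta
(r2,c5) = alpha
(r2,c6) = gamma
(r3,c3) = beta
(r5,c4) = delta
(r6,c3) = zeta
(r3,c2) = alpha
(r3,c4) = gamma
(r4,c2) = beta
(r4,c5) = delta
(r5,c1) = epsilon
(r5,c5) = zeta
(r1,c2) = zeta
(r3,c5) = epsilon
(r3,c6) = delta
(r4,c1) = alpha
(r6,c1) = gamma
(r6,c5) = beta
(r1,c1) = delta
(r1,c6) = alpha
(r6,c4) = alpha
(r6,c6) = epsilon
(r1,c4) = beta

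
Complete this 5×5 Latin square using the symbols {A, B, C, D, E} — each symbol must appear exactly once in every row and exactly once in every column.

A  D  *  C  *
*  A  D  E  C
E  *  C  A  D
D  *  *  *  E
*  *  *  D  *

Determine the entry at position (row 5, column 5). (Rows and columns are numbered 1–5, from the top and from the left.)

A

Cell (r1,c5): row 1 has {A,C,D}; column 5 has {C,D,E} → B.
Cell (r2,c1): row 2 has {A,C,D,E}; column 1 has {A,D,E} → B.
Cell (r3,c2): row 3 has {A,C,D,E}; column 2 has {A,D} → B.
Cell (r4,c2): row 4 has {D,E}; column 2 has {A,B,D} → C.
Cell (r4,c4): row 4 has {C,D,E}; column 4 has {A,C,D,E} → B.
Cell (r5,c1): row 5 has {D}; column 1 has {A,B,D,E} → C.
Cell (r5,c2): row 5 has {C,D}; column 2 has {A,B,C,D} → E.
Cell (r5,c5): row 5 has {C,D,E}; column 5 has {B,C,D,E} → A.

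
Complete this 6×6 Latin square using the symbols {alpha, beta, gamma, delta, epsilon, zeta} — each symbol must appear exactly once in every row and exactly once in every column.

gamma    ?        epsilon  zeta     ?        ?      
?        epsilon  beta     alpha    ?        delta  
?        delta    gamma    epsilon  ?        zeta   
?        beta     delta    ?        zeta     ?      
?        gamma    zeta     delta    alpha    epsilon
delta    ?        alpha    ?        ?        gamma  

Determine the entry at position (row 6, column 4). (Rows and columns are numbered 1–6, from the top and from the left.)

row 1 has {gamma,epsilon,zeta}; column 2 has {beta,gamma,delta,epsilon} — only alpha is left for (r1,c2).
row 1 has {alpha,gamma,epsilon,zeta}; column 6 has {gamma,delta,epsilon,zeta} — only beta is left for (r1,c6).
row 2 has {alpha,beta,delta,epsilon}; column 1 has {gamma,delta} — only zeta is left for (r2,c1).
row 2 has {alpha,beta,delta,epsilon,zeta}; column 5 has {alpha,zeta} — only gamma is left for (r2,c5).
row 3 has {gamma,delta,epsilon,zeta}; column 5 has {alpha,gamma,zeta} — only beta is left for (r3,c5).
row 4 has {beta,delta,zeta}; column 4 has {alpha,delta,epsilon,zeta} — only gamma is left for (r4,c4).
row 4 has {beta,gamma,delta,zeta}; column 6 has {beta,gamma,delta,epsilon,zeta} — only alpha is left for (r4,c6).
row 5 has {alpha,gamma,delta,epsilon,zeta}; column 1 has {gamma,delta,zeta} — only beta is left for (r5,c1).
row 6 has {alpha,gamma,delta}; column 2 has {alpha,beta,gamma,delta,epsilon} — only zeta is left for (r6,c2).
row 6 has {alpha,gamma,delta,zeta}; column 4 has {alpha,gamma,delta,epsilon,zeta} — only beta is left for (r6,c4).

beta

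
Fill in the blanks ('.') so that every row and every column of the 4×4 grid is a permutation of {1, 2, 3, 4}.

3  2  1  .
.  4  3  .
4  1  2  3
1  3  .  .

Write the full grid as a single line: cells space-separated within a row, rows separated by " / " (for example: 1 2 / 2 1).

3 2 1 4 / 2 4 3 1 / 4 1 2 3 / 1 3 4 2

Cell (r1,c4): row 1 has {1,2,3}; column 4 has {3} → 4.
Cell (r2,c1): row 2 has {3,4}; column 1 has {1,3,4} → 2.
Cell (r2,c4): row 2 has {2,3,4}; column 4 has {3,4} → 1.
Cell (r4,c3): row 4 has {1,3}; column 3 has {1,2,3} → 4.
Cell (r4,c4): row 4 has {1,3,4}; column 4 has {1,3,4} → 2.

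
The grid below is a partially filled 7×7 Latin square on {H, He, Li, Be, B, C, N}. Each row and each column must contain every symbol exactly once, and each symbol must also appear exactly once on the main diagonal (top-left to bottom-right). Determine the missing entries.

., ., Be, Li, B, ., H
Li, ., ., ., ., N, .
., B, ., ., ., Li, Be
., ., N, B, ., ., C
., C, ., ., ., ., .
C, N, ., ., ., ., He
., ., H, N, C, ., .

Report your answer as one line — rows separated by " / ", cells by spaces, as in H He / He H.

(r1,c2): row 1 has {H,Li,Be,B}; column 2 has {B,C,N}, so it must be He.
(r1,c6): row 1 has {H,He,Li,Be,B}; column 6 has {Li,N}, so it must be C.
(r2,c7): row 2 has {Li,N}; column 7 has {H,He,Be,C}, so it must be B.
(r7,c7): row 7 has {H,C,N}; column 7 has {H,He,Be,B,C}; the diagonal has {B}, so it must be Li.
(r1,c1): row 1 has {H,He,Li,Be,B,C}; column 1 has {Li,C}; the diagonal has {Li,B}, so it must be N.
(r5,c7): row 5 has {C}; column 7 has {H,He,Li,Be,B,C}, so it must be N.
(r7,c2): row 7 has {H,Li,C,N}; column 2 has {He,B,C,N}, so it must be Be.
(r2,c2): row 2 has {Li,B,N}; column 2 has {He,Be,B,C,N}; the diagonal has {Li,B,N}, so it must be H.
(r4,c2): row 4 has {B,C,N}; column 2 has {H,He,Be,B,C,N}, so it must be Li.
(r6,c6): row 6 has {He,C,N}; column 6 has {Li,C,N}; the diagonal has {H,Li,B,N}, so it must be Be.
(r5,c5): row 5 has {C,N}; column 5 has {B,C}; the diagonal has {H,Li,Be,B,N}, so it must be He.
(r6,c4): row 6 has {He,Be,C,N}; column 4 has {Li,B,N}, so it must be H.
(r6,c5): row 6 has {H,He,Be,C,N}; column 5 has {He,B,C}, so it must be Li.
(r2,c5): row 2 has {H,Li,B,N}; column 5 has {He,Li,B,C}, so it must be Be.
(r3,c3): row 3 has {Li,Be,B}; column 3 has {H,Be,N}; the diagonal has {H,He,Li,Be,B,N}, so it must be C.
(r3,c4): row 3 has {Li,Be,B,C}; column 4 has {H,Li,B,N}, so it must be He.
(r4,c5): row 4 has {Li,B,C,N}; column 5 has {He,Li,Be,B,C}, so it must be H.
(r4,c6): row 4 has {H,Li,B,C,N}; column 6 has {Li,Be,C,N}, so it must be He.
(r5,c4): row 5 has {He,C,N}; column 4 has {H,He,Li,B,N}, so it must be Be.
(r6,c3): row 6 has {H,He,Li,Be,C,N}; column 3 has {H,Be,C,N}, so it must be B.
(r7,c6): row 7 has {H,Li,Be,C,N}; column 6 has {He,Li,Be,C,N}, so it must be B.
(r2,c3): row 2 has {H,Li,Be,B,N}; column 3 has {H,Be,B,C,N}, so it must be He.
(r2,c4): row 2 has {H,He,Li,Be,B,N}; column 4 has {H,He,Li,Be,B,N}, so it must be C.
(r3,c1): row 3 has {He,Li,Be,B,C}; column 1 has {Li,C,N}, so it must be H.
(r3,c5): row 3 has {H,He,Li,Be,B,C}; column 5 has {H,He,Li,Be,B,C}, so it must be N.
(r4,c1): row 4 has {H,He,Li,B,C,N}; column 1 has {H,Li,C,N}, so it must be Be.
(r5,c1): row 5 has {He,Be,C,N}; column 1 has {H,Li,Be,C,N}, so it must be B.
(r5,c3): row 5 has {He,Be,B,C,N}; column 3 has {H,He,Be,B,C,N}, so it must be Li.
(r5,c6): row 5 has {He,Li,Be,B,C,N}; column 6 has {He,Li,Be,B,C,N}, so it must be H.
(r7,c1): row 7 has {H,Li,Be,B,C,N}; column 1 has {H,Li,Be,B,C,N}, so it must be He.

N He Be Li B C H / Li H He C Be N B / H B C He N Li Be / Be Li N B H He C / B C Li Be He H N / C N B H Li Be He / He Be H N C B Li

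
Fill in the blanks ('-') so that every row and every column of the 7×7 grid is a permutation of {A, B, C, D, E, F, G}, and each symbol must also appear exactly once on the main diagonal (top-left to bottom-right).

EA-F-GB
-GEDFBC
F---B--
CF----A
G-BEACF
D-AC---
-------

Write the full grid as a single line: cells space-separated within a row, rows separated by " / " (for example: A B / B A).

E A D F C G B / A G E D F B C / F E C A B D G / C F G B D E A / G D B E A C F / D B A C G F E / B C F G E A D

(r2,c1) = A
(r4,c4) = B
(r5,c2) = D
(r6,c6) = F
(r7,c1) = B
(r7,c7) = D
(r3,c3) = C
(r1,c3) = D
(r1,c5) = C
(r3,c2) = E
(r3,c7) = G
(r4,c3) = G
(r6,c2) = B
(r6,c7) = E
(r7,c2) = C
(r7,c3) = F
(r3,c4) = A
(r3,c6) = D
(r4,c6) = E
(r6,c5) = G
(r7,c4) = G
(r7,c5) = E
(r7,c6) = A
(r4,c5) = D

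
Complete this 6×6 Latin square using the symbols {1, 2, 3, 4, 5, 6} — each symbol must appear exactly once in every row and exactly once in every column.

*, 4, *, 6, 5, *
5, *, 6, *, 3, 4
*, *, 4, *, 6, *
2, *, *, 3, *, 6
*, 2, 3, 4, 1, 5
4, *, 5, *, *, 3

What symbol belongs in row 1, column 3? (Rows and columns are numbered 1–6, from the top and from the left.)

2

(r2,c2): row 2 has {3,4,5,6}; column 2 has {2,4}, so it must be 1.
(r2,c4): row 2 has {1,3,4,5,6}; column 4 has {3,4,6}, so it must be 2.
(r4,c2): row 4 has {2,3,6}; column 2 has {1,2,4}, so it must be 5.
(r4,c3): row 4 has {2,3,5,6}; column 3 has {3,4,5,6}, so it must be 1.
(r4,c5): row 4 has {1,2,3,5,6}; column 5 has {1,3,5,6}, so it must be 4.
(r5,c1): row 5 has {1,2,3,4,5}; column 1 has {2,4,5}, so it must be 6.
(r6,c2): row 6 has {3,4,5}; column 2 has {1,2,4,5}, so it must be 6.
(r6,c4): row 6 has {3,4,5,6}; column 4 has {2,3,4,6}, so it must be 1.
(r6,c5): row 6 has {1,3,4,5,6}; column 5 has {1,3,4,5,6}, so it must be 2.
(r1,c3): row 1 has {4,5,6}; column 3 has {1,3,4,5,6}, so it must be 2.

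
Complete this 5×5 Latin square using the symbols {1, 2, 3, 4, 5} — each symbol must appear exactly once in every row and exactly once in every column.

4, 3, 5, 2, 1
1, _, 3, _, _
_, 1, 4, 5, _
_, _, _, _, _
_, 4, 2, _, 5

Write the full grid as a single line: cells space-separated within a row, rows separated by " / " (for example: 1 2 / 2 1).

4 3 5 2 1 / 1 5 3 4 2 / 2 1 4 5 3 / 5 2 1 3 4 / 3 4 2 1 5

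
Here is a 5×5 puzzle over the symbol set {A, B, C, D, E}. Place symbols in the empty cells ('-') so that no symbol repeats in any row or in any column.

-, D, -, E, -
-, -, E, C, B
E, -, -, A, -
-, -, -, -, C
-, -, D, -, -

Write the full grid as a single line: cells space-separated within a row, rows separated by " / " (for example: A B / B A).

(r1,c5): row 1 has {D,E}; column 5 has {B,C}, so it must be A.
(r2,c2): row 2 has {B,C,E}; column 2 has {D}, so it must be A.
(r3,c5): row 3 has {A,E}; column 5 has {A,B,C}, so it must be D.
(r5,c4): row 5 has {D}; column 4 has {A,C,E}, so it must be B.
(r5,c5): row 5 has {B,D}; column 5 has {A,B,C,D}, so it must be E.
(r2,c1): row 2 has {A,B,C,E}; column 1 has {E}, so it must be D.
(r4,c4): row 4 has {C}; column 4 has {A,B,C,E}, so it must be D.
(r5,c2): row 5 has {B,D,E}; column 2 has {A,D}, so it must be C.
(r3,c2): row 3 has {A,D,E}; column 2 has {A,C,D}, so it must be B.
(r3,c3): row 3 has {A,B,D,E}; column 3 has {D,E}, so it must be C.
(r4,c2): row 4 has {C,D}; column 2 has {A,B,C,D}, so it must be E.
(r5,c1): row 5 has {B,C,D,E}; column 1 has {D,E}, so it must be A.
(r1,c3): row 1 has {A,D,E}; column 3 has {C,D,E}, so it must be B.
(r4,c1): row 4 has {C,D,E}; column 1 has {A,D,E}, so it must be B.
(r4,c3): row 4 has {B,C,D,E}; column 3 has {B,C,D,E}, so it must be A.
(r1,c1): row 1 has {A,B,D,E}; column 1 has {A,B,D,E}, so it must be C.

C D B E A / D A E C B / E B C A D / B E A D C / A C D B E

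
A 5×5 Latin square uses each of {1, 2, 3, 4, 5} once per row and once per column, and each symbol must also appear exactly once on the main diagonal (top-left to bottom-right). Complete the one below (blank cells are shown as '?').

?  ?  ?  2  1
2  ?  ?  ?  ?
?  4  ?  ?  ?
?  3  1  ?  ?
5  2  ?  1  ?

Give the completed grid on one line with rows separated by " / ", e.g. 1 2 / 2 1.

3 5 4 2 1 / 2 1 5 4 3 / 1 4 2 3 5 / 4 3 1 5 2 / 5 2 3 1 4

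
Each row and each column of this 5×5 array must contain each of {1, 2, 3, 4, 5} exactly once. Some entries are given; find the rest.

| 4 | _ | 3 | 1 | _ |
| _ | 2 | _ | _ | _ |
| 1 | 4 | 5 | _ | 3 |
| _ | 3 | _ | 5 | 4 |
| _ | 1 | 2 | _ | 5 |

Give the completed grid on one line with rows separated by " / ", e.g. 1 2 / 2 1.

4 5 3 1 2 / 5 2 4 3 1 / 1 4 5 2 3 / 2 3 1 5 4 / 3 1 2 4 5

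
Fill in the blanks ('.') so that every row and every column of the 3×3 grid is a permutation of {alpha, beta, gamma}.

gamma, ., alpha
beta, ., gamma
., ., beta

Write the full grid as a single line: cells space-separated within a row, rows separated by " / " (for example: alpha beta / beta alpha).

gamma beta alpha / beta alpha gamma / alpha gamma beta

Cell (r1,c2): row 1 has {alpha,gamma}; column 2 is empty so far → beta.
Cell (r2,c2): row 2 has {beta,gamma}; column 2 has {beta} → alpha.
Cell (r3,c1): row 3 has {beta}; column 1 has {beta,gamma} → alpha.
Cell (r3,c2): row 3 has {alpha,beta}; column 2 has {alpha,beta} → gamma.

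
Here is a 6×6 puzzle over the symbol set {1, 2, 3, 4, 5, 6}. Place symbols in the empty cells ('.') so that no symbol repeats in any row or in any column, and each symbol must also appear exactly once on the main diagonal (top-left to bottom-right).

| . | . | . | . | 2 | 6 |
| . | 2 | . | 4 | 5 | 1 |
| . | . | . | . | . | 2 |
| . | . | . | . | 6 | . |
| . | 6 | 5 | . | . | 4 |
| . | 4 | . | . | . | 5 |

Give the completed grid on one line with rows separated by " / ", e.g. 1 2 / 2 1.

row 4 has {6}; column 6 has {1,2,4,5,6} — only 3 is left for (r4,c6).
row 4 has {3,6}; column 4 has {4}; the diagonal has {2,5} — only 1 is left for (r4,c4).
row 5 has {4,5,6}; column 5 has {2,5,6}; the diagonal has {1,2,5} — only 3 is left for (r5,c5).
row 6 has {4,5}; column 5 has {2,3,5,6} — only 1 is left for (r6,c5).
row 1 has {2,6}; column 1 is empty so far; the diagonal has {1,2,3,5} — only 4 is left for (r1,c1).
row 3 has {2}; column 3 has {5}; the diagonal has {1,2,3,4,5} — only 6 is left for (r3,c3).
row 3 has {2,6}; column 5 has {1,2,3,5,6} — only 4 is left for (r3,c5).
row 4 has {1,3,6}; column 2 has {2,4,6} — only 5 is left for (r4,c2).
row 5 has {3,4,5,6}; column 4 has {1,4} — only 2 is left for (r5,c4).
row 2 has {1,2,4,5}; column 3 has {5,6} — only 3 is left for (r2,c3).
row 4 has {1,3,5,6}; column 1 has {4} — only 2 is left for (r4,c1).
row 4 has {1,2,3,5,6}; column 3 has {3,5,6} — only 4 is left for (r4,c3).
row 5 has {2,3,4,5,6}; column 1 has {2,4} — only 1 is left for (r5,c1).
row 6 has {1,4,5}; column 3 has {3,4,5,6} — only 2 is left for (r6,c3).
row 1 has {2,4,6}; column 3 has {2,3,4,5,6} — only 1 is left for (r1,c3).
row 2 has {1,2,3,4,5}; column 1 has {1,2,4} — only 6 is left for (r2,c1).
row 6 has {1,2,4,5}; column 1 has {1,2,4,6} — only 3 is left for (r6,c1).
row 6 has {1,2,3,4,5}; column 4 has {1,2,4} — only 6 is left for (r6,c4).
row 1 has {1,2,4,6}; column 2 has {2,4,5,6} — only 3 is left for (r1,c2).
row 1 has {1,2,3,4,6}; column 4 has {1,2,4,6} — only 5 is left for (r1,c4).
row 3 has {2,4,6}; column 1 has {1,2,3,4,6} — only 5 is left for (r3,c1).
row 3 has {2,4,5,6}; column 2 has {2,3,4,5,6} — only 1 is left for (r3,c2).
row 3 has {1,2,4,5,6}; column 4 has {1,2,4,5,6} — only 3 is left for (r3,c4).

4 3 1 5 2 6 / 6 2 3 4 5 1 / 5 1 6 3 4 2 / 2 5 4 1 6 3 / 1 6 5 2 3 4 / 3 4 2 6 1 5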